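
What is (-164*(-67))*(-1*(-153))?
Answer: 1681164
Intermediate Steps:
(-164*(-67))*(-1*(-153)) = 10988*153 = 1681164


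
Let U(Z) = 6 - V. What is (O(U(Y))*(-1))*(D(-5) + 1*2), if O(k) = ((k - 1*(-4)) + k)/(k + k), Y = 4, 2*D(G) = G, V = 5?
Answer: 3/2 ≈ 1.5000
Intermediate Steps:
D(G) = G/2
U(Z) = 1 (U(Z) = 6 - 1*5 = 6 - 5 = 1)
O(k) = (4 + 2*k)/(2*k) (O(k) = ((k + 4) + k)/((2*k)) = ((4 + k) + k)*(1/(2*k)) = (4 + 2*k)*(1/(2*k)) = (4 + 2*k)/(2*k))
(O(U(Y))*(-1))*(D(-5) + 1*2) = (((2 + 1)/1)*(-1))*((½)*(-5) + 1*2) = ((1*3)*(-1))*(-5/2 + 2) = (3*(-1))*(-½) = -3*(-½) = 3/2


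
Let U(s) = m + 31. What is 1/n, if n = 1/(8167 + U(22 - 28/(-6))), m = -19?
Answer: 8179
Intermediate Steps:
U(s) = 12 (U(s) = -19 + 31 = 12)
n = 1/8179 (n = 1/(8167 + 12) = 1/8179 ≈ 0.00012226)
1/n = 1/(1/8179) = 8179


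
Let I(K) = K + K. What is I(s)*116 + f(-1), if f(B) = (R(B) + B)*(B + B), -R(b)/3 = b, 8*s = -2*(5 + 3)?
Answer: -468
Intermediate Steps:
s = -2 (s = (-2*(5 + 3))/8 = (-2*8)/8 = (⅛)*(-16) = -2)
R(b) = -3*b
f(B) = -4*B² (f(B) = (-3*B + B)*(B + B) = (-2*B)*(2*B) = -4*B²)
I(K) = 2*K
I(s)*116 + f(-1) = (2*(-2))*116 - 4*(-1)² = -4*116 - 4*1 = -464 - 4 = -468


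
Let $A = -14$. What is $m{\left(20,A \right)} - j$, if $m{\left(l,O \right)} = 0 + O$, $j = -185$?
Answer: $171$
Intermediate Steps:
$m{\left(l,O \right)} = O$
$m{\left(20,A \right)} - j = -14 - -185 = -14 + 185 = 171$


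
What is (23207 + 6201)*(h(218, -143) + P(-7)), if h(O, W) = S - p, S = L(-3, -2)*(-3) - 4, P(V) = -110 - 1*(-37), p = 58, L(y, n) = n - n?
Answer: -3970080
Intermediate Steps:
L(y, n) = 0
P(V) = -73 (P(V) = -110 + 37 = -73)
S = -4 (S = 0*(-3) - 4 = 0 - 4 = -4)
h(O, W) = -62 (h(O, W) = -4 - 1*58 = -4 - 58 = -62)
(23207 + 6201)*(h(218, -143) + P(-7)) = (23207 + 6201)*(-62 - 73) = 29408*(-135) = -3970080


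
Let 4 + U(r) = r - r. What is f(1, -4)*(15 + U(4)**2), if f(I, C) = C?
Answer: -124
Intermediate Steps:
U(r) = -4 (U(r) = -4 + (r - r) = -4 + 0 = -4)
f(1, -4)*(15 + U(4)**2) = -4*(15 + (-4)**2) = -4*(15 + 16) = -4*31 = -124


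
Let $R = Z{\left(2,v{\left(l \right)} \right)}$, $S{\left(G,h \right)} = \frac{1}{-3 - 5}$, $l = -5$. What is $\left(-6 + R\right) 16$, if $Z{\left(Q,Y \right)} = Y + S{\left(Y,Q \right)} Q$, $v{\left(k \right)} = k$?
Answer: $-180$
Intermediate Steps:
$S{\left(G,h \right)} = - \frac{1}{8}$ ($S{\left(G,h \right)} = \frac{1}{-8} = - \frac{1}{8}$)
$Z{\left(Q,Y \right)} = Y - \frac{Q}{8}$
$R = - \frac{21}{4}$ ($R = -5 - \frac{1}{4} = - \frac{21}{4} \approx -5.25$)
$\left(-6 + R\right) 16 = \left(-6 - \frac{21}{4}\right) 16 = \left(- \frac{45}{4}\right) 16 = -180$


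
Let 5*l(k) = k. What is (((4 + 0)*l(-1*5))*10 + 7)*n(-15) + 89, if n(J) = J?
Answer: 584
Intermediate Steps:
l(k) = k/5
(((4 + 0)*l(-1*5))*10 + 7)*n(-15) + 89 = (((4 + 0)*((-1*5)/5))*10 + 7)*(-15) + 89 = ((4*((1/5)*(-5)))*10 + 7)*(-15) + 89 = ((4*(-1))*10 + 7)*(-15) + 89 = (-4*10 + 7)*(-15) + 89 = (-40 + 7)*(-15) + 89 = -33*(-15) + 89 = 495 + 89 = 584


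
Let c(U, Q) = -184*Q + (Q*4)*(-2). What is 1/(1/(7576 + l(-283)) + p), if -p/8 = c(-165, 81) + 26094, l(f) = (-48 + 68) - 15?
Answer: -7581/639351215 ≈ -1.1857e-5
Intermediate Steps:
c(U, Q) = -192*Q (c(U, Q) = -184*Q + (4*Q)*(-2) = -184*Q - 8*Q = -192*Q)
l(f) = 5 (l(f) = 20 - 15 = 5)
p = -84336 (p = -8*(-192*81 + 26094) = -8*(-15552 + 26094) = -8*10542 = -84336)
1/(1/(7576 + l(-283)) + p) = 1/(1/(7576 + 5) - 84336) = 1/(1/7581 - 84336) = 1/(-639351215/7581) = -7581/639351215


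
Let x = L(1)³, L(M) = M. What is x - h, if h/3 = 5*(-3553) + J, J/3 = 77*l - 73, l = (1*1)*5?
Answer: 50488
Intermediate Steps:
l = 5 (l = 1*5 = 5)
J = 936 (J = 3*(77*5 - 73) = 3*(385 - 73) = 3*312 = 936)
h = -50487 (h = 3*(5*(-3553) + 936) = 3*(-17765 + 936) = 3*(-16829) = -50487)
x = 1 (x = 1³ = 1)
x - h = 1 - 1*(-50487) = 1 + 50487 = 50488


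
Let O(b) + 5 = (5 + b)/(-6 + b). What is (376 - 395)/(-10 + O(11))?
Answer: 95/59 ≈ 1.6102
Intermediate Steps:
O(b) = -5 + (5 + b)/(-6 + b)
(376 - 395)/(-10 + O(11)) = (376 - 395)/(-10 + (35 - 4*11)/(-6 + 11)) = -19/(-10 + (35 - 44)/5) = -19/(-10 + (1/5)*(-9)) = -19/(-10 - 9/5) = -19/(-59/5) = -19*(-5/59) = 95/59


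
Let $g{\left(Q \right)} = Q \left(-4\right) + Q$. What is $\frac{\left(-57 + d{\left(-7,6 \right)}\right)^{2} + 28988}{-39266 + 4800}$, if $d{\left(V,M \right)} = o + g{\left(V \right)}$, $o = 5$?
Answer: $- \frac{29949}{34466} \approx -0.86894$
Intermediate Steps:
$g{\left(Q \right)} = - 3 Q$ ($g{\left(Q \right)} = - 4 Q + Q = - 3 Q$)
$d{\left(V,M \right)} = 5 - 3 V$
$\frac{\left(-57 + d{\left(-7,6 \right)}\right)^{2} + 28988}{-39266 + 4800} = \frac{\left(-57 + \left(5 - -21\right)\right)^{2} + 28988}{-39266 + 4800} = \frac{\left(-57 + \left(5 + 21\right)\right)^{2} + 28988}{-34466} = \left(\left(-57 + 26\right)^{2} + 28988\right) \left(- \frac{1}{34466}\right) = \left(\left(-31\right)^{2} + 28988\right) \left(- \frac{1}{34466}\right) = \left(961 + 28988\right) \left(- \frac{1}{34466}\right) = 29949 \left(- \frac{1}{34466}\right) = - \frac{29949}{34466}$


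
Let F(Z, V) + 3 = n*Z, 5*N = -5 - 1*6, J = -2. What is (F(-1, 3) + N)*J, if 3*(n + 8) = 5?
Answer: -34/15 ≈ -2.2667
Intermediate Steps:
n = -19/3 (n = -8 + (1/3)*5 = -8 + 5/3 = -19/3 ≈ -6.3333)
N = -11/5 (N = (-5 - 1*6)/5 = (-5 - 6)/5 = (1/5)*(-11) = -11/5 ≈ -2.2000)
F(Z, V) = -3 - 19*Z/3
(F(-1, 3) + N)*J = ((-3 - 19/3*(-1)) - 11/5)*(-2) = ((-3 + 19/3) - 11/5)*(-2) = (10/3 - 11/5)*(-2) = (17/15)*(-2) = -34/15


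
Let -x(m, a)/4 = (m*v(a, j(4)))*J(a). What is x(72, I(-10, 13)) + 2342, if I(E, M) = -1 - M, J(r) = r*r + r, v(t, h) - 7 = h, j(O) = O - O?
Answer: -364570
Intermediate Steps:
j(O) = 0
v(t, h) = 7 + h
J(r) = r + r² (J(r) = r² + r = r + r²)
x(m, a) = -28*a*m*(1 + a) (x(m, a) = -4*m*(7 + 0)*a*(1 + a) = -4*m*7*a*(1 + a) = -4*7*m*a*(1 + a) = -28*a*m*(1 + a))
x(72, I(-10, 13)) + 2342 = -28*(-1 - 1*13)*72*(1 + (-1 - 1*13)) + 2342 = -28*(-1 - 13)*72*(1 + (-1 - 13)) + 2342 = -28*(-14)*72*(1 - 14) + 2342 = -28*(-14)*72*(-13) + 2342 = -366912 + 2342 = -364570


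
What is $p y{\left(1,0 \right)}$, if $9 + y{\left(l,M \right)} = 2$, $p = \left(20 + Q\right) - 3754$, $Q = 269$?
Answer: $24255$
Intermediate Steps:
$p = -3465$ ($p = \left(20 + 269\right) - 3754 = 289 - 3754 = -3465$)
$y{\left(l,M \right)} = -7$ ($y{\left(l,M \right)} = -9 + 2 = -7$)
$p y{\left(1,0 \right)} = \left(-3465\right) \left(-7\right) = 24255$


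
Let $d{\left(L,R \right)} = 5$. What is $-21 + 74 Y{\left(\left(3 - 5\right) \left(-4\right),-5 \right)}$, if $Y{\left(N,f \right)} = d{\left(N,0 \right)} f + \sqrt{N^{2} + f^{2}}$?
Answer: $-1871 + 74 \sqrt{89} \approx -1172.9$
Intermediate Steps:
$Y{\left(N,f \right)} = \sqrt{N^{2} + f^{2}} + 5 f$ ($Y{\left(N,f \right)} = 5 f + \sqrt{N^{2} + f^{2}} = \sqrt{N^{2} + f^{2}} + 5 f$)
$-21 + 74 Y{\left(\left(3 - 5\right) \left(-4\right),-5 \right)} = -21 + 74 \left(\sqrt{\left(\left(3 - 5\right) \left(-4\right)\right)^{2} + \left(-5\right)^{2}} + 5 \left(-5\right)\right) = -21 + 74 \left(\sqrt{\left(\left(-2\right) \left(-4\right)\right)^{2} + 25} - 25\right) = -21 + 74 \left(\sqrt{8^{2} + 25} - 25\right) = -21 + 74 \left(\sqrt{64 + 25} - 25\right) = -21 + 74 \left(\sqrt{89} - 25\right) = -21 + 74 \left(-25 + \sqrt{89}\right) = -21 - \left(1850 - 74 \sqrt{89}\right) = -1871 + 74 \sqrt{89}$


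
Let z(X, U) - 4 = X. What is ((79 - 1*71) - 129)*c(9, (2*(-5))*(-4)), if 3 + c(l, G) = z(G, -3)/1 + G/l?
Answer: -49489/9 ≈ -5498.8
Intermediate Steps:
z(X, U) = 4 + X
c(l, G) = 1 + G + G/l (c(l, G) = -3 + ((4 + G)/1 + G/l) = -3 + ((4 + G)*1 + G/l) = -3 + ((4 + G) + G/l) = -3 + (4 + G + G/l) = 1 + G + G/l)
((79 - 1*71) - 129)*c(9, (2*(-5))*(-4)) = ((79 - 1*71) - 129)*(1 + (2*(-5))*(-4) + ((2*(-5))*(-4))/9) = ((79 - 71) - 129)*(1 - 10*(-4) - 10*(-4)*(⅑)) = (8 - 129)*(1 + 40 + 40*(⅑)) = -121*(1 + 40 + 40/9) = -121*409/9 = -49489/9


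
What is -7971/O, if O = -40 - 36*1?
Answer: 7971/76 ≈ 104.88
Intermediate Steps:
O = -76 (O = -40 - 36 = -76)
-7971/O = -7971/(-76) = -7971*(-1/76) = 7971/76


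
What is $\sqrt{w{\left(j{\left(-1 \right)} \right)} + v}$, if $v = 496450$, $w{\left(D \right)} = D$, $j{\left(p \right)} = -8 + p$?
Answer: $\sqrt{496441} \approx 704.59$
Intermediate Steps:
$\sqrt{w{\left(j{\left(-1 \right)} \right)} + v} = \sqrt{\left(-8 - 1\right) + 496450} = \sqrt{-9 + 496450} = \sqrt{496441}$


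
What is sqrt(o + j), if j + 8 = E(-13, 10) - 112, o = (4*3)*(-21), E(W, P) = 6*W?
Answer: 15*I*sqrt(2) ≈ 21.213*I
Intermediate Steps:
o = -252 (o = 12*(-21) = -252)
j = -198 (j = -8 + (6*(-13) - 112) = -8 + (-78 - 112) = -8 - 190 = -198)
sqrt(o + j) = sqrt(-252 - 198) = sqrt(-450) = 15*I*sqrt(2)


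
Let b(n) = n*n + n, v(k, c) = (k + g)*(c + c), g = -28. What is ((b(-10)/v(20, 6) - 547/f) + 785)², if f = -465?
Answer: 34131032099329/55353600 ≈ 6.1660e+5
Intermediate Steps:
v(k, c) = 2*c*(-28 + k) (v(k, c) = (k - 28)*(c + c) = (-28 + k)*(2*c) = 2*c*(-28 + k))
b(n) = n + n² (b(n) = n² + n = n + n²)
((b(-10)/v(20, 6) - 547/f) + 785)² = (((-10*(1 - 10))/((2*6*(-28 + 20))) - 547/(-465)) + 785)² = (((-10*(-9))/((2*6*(-8))) - 547*(-1/465)) + 785)² = ((90/(-96) + 547/465) + 785)² = ((90*(-1/96) + 547/465) + 785)² = ((-15/16 + 547/465) + 785)² = (1777/7440 + 785)² = (5842177/7440)² = 34131032099329/55353600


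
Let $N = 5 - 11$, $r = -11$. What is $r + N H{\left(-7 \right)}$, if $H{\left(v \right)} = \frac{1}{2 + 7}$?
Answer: $- \frac{35}{3} \approx -11.667$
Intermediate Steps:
$H{\left(v \right)} = \frac{1}{9}$
$N = -6$ ($N = 5 - 11 = -6$)
$r + N H{\left(-7 \right)} = -11 - \frac{2}{3} = - \frac{35}{3}$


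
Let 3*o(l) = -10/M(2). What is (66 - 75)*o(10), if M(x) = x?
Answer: 15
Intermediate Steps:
o(l) = -5/3 (o(l) = (-10/2)/3 = (-10*1/2)/3 = (1/3)*(-5) = -5/3)
(66 - 75)*o(10) = (66 - 75)*(-5/3) = -9*(-5/3) = 15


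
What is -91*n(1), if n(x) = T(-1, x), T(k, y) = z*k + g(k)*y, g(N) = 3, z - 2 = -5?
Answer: -546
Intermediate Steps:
z = -3 (z = 2 - 5 = -3)
T(k, y) = -3*k + 3*y
n(x) = 3 + 3*x (n(x) = -3*(-1) + 3*x = 3 + 3*x)
-91*n(1) = -91*(3 + 3*1) = -91*(3 + 3) = -91*6 = -546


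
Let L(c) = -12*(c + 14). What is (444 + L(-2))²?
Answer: 90000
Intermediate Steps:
L(c) = -168 - 12*c (L(c) = -12*(14 + c) = -168 - 12*c)
(444 + L(-2))² = (444 + (-168 - 12*(-2)))² = (444 + (-168 + 24))² = (444 - 144)² = 300² = 90000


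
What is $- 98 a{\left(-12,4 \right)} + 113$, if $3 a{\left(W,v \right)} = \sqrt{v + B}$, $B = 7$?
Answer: $113 - \frac{98 \sqrt{11}}{3} \approx 4.6569$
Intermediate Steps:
$a{\left(W,v \right)} = \frac{\sqrt{7 + v}}{3}$ ($a{\left(W,v \right)} = \frac{\sqrt{v + 7}}{3} = \frac{\sqrt{7 + v}}{3}$)
$- 98 a{\left(-12,4 \right)} + 113 = - 98 \frac{\sqrt{7 + 4}}{3} + 113 = - 98 \frac{\sqrt{11}}{3} + 113 = - \frac{98 \sqrt{11}}{3} + 113 = 113 - \frac{98 \sqrt{11}}{3}$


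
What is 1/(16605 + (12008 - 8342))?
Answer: 1/20271 ≈ 4.9332e-5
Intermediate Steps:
1/(16605 + (12008 - 8342)) = 1/(16605 + 3666) = 1/20271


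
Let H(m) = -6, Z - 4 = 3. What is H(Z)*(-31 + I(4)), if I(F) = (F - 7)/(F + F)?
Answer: 753/4 ≈ 188.25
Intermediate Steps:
I(F) = (-7 + F)/(2*F) (I(F) = (-7 + F)/((2*F)) = (-7 + F)*(1/(2*F)) = (-7 + F)/(2*F))
Z = 7 (Z = 4 + 3 = 7)
H(Z)*(-31 + I(4)) = -6*(-31 + (1/2)*(-7 + 4)/4) = -6*(-31 + (1/2)*(1/4)*(-3)) = -6*(-31 - 3/8) = -6*(-251/8) = 753/4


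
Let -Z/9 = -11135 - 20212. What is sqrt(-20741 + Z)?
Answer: 109*sqrt(22) ≈ 511.26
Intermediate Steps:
Z = 282123 (Z = -9*(-11135 - 20212) = -9*(-31347) = 282123)
sqrt(-20741 + Z) = sqrt(-20741 + 282123) = sqrt(261382) = 109*sqrt(22)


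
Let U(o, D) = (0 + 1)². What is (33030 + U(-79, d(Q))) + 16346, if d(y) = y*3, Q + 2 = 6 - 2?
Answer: 49377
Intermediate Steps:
Q = 2 (Q = -2 + (6 - 2) = -2 + 4 = 2)
d(y) = 3*y
U(o, D) = 1 (U(o, D) = 1² = 1)
(33030 + U(-79, d(Q))) + 16346 = (33030 + 1) + 16346 = 33031 + 16346 = 49377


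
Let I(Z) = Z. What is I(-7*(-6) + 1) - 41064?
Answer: -41021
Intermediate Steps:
I(-7*(-6) + 1) - 41064 = (-7*(-6) + 1) - 41064 = (42 + 1) - 41064 = 43 - 41064 = -41021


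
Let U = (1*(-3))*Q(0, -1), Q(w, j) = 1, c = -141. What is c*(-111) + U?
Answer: 15648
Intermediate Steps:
U = -3 (U = (1*(-3))*1 = -3*1 = -3)
c*(-111) + U = -141*(-111) - 3 = 15651 - 3 = 15648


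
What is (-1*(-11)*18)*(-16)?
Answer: -3168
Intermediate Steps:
(-1*(-11)*18)*(-16) = (11*18)*(-16) = 198*(-16) = -3168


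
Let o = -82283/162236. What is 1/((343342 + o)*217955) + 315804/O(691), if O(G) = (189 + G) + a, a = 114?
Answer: 1917025935097806677182/6033881076513089415 ≈ 317.71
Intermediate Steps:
o = -82283/162236 (o = -82283*1/162236 = -82283/162236 ≈ -0.50718)
O(G) = 303 + G (O(G) = (189 + G) + 114 = 303 + G)
1/((343342 + o)*217955) + 315804/O(691) = 1/((343342 - 82283/162236)*217955) + 315804/(303 + 691) = (1/217955)/(55702350429/162236) + 315804/994 = (162236/55702350429)*(1/217955) + 315804*(1/994) = 162236/12140605787752695 + 157902/497 = 1917025935097806677182/6033881076513089415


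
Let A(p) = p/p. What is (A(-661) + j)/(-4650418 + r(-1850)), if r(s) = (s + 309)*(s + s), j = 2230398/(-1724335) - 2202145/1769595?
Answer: -469276225306/320785518627117465 ≈ -1.4629e-6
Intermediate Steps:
A(p) = 1
j = -1548827369477/610274918865 (j = 2230398*(-1/1724335) - 2202145*1/1769595 = -2230398/1724335 - 440429/353919 = -1548827369477/610274918865 ≈ -2.5379)
r(s) = 2*s*(309 + s) (r(s) = (309 + s)*(2*s) = 2*s*(309 + s))
(A(-661) + j)/(-4650418 + r(-1850)) = (1 - 1548827369477/610274918865)/(-4650418 + 2*(-1850)*(309 - 1850)) = -938552450612/(610274918865*(-4650418 + 2*(-1850)*(-1541))) = -938552450612/(610274918865*(-4650418 + 5701700)) = -938552450612/610274918865/1051282 = -938552450612/610274918865*1/1051282 = -469276225306/320785518627117465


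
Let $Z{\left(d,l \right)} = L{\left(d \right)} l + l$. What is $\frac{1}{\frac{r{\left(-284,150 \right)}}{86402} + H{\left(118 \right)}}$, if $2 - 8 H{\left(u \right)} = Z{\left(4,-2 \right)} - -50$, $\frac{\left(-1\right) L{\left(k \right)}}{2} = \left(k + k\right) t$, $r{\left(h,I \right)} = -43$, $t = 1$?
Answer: $- \frac{172804}{1684925} \approx -0.10256$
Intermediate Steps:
$L{\left(k \right)} = - 4 k$ ($L{\left(k \right)} = - 2 \left(k + k\right) 1 = - 2 \cdot 2 k 1 = - 2 \cdot 2 k = - 4 k$)
$Z{\left(d,l \right)} = l - 4 d l$ ($Z{\left(d,l \right)} = - 4 d l + l = l - 4 d l$)
$H{\left(u \right)} = - \frac{39}{4}$ ($H{\left(u \right)} = \frac{1}{4} - \frac{- 2 \left(1 - 16\right) - -50}{8} = \frac{1}{4} - \frac{- 2 \left(1 - 16\right) + 50}{8} = \frac{1}{4} - \frac{\left(-2\right) \left(-15\right) + 50}{8} = \frac{1}{4} - \frac{30 + 50}{8} = \frac{1}{4} - 10 = - \frac{39}{4}$)
$\frac{1}{\frac{r{\left(-284,150 \right)}}{86402} + H{\left(118 \right)}} = \frac{1}{- \frac{43}{86402} - \frac{39}{4}} = \frac{1}{- \frac{1684925}{172804}} = - \frac{172804}{1684925}$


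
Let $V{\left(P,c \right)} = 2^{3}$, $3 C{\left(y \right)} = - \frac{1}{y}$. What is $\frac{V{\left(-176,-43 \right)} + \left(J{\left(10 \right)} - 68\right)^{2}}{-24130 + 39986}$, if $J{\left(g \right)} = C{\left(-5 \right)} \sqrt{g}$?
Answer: $\frac{104221}{356760} - \frac{17 \sqrt{10}}{29730} \approx 0.29032$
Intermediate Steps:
$C{\left(y \right)} = - \frac{1}{3 y}$ ($C{\left(y \right)} = \frac{\left(-1\right) \frac{1}{y}}{3} = - \frac{1}{3 y}$)
$V{\left(P,c \right)} = 8$
$J{\left(g \right)} = \frac{\sqrt{g}}{15}$ ($J{\left(g \right)} = - \frac{1}{3 \left(-5\right)} \sqrt{g} = \left(- \frac{1}{3}\right) \left(- \frac{1}{5}\right) \sqrt{g} = \frac{\sqrt{g}}{15}$)
$\frac{V{\left(-176,-43 \right)} + \left(J{\left(10 \right)} - 68\right)^{2}}{-24130 + 39986} = \frac{8 + \left(\frac{\sqrt{10}}{15} - 68\right)^{2}}{-24130 + 39986} = \frac{8 + \left(-68 + \frac{\sqrt{10}}{15}\right)^{2}}{15856} = \left(8 + \left(-68 + \frac{\sqrt{10}}{15}\right)^{2}\right) \frac{1}{15856} = \frac{1}{1982} + \frac{\left(-68 + \frac{\sqrt{10}}{15}\right)^{2}}{15856}$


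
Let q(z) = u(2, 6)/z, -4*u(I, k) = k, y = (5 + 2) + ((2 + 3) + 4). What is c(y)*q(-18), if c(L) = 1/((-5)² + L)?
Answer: 1/492 ≈ 0.0020325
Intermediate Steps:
y = 16 (y = 7 + (5 + 4) = 7 + 9 = 16)
u(I, k) = -k/4
q(z) = -3/(2*z) (q(z) = (-¼*6)/z = -3/(2*z))
c(L) = 1/(25 + L)
c(y)*q(-18) = (-3/2/(-18))/(25 + 16) = (-3/2*(-1/18))/41 = (1/41)*(1/12) = 1/492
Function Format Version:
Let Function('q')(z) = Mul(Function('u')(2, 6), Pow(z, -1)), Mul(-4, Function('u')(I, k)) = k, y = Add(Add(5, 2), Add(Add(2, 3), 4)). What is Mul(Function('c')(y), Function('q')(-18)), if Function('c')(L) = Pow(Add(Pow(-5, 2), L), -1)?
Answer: Rational(1, 492) ≈ 0.0020325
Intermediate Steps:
y = 16 (y = Add(7, Add(5, 4)) = Add(7, 9) = 16)
Function('u')(I, k) = Mul(Rational(-1, 4), k)
Function('q')(z) = Mul(Rational(-3, 2), Pow(z, -1)) (Function('q')(z) = Mul(Mul(Rational(-1, 4), 6), Pow(z, -1)) = Mul(Rational(-3, 2), Pow(z, -1)))
Function('c')(L) = Pow(Add(25, L), -1)
Mul(Function('c')(y), Function('q')(-18)) = Mul(Pow(Add(25, 16), -1), Mul(Rational(-3, 2), Pow(-18, -1))) = Mul(Pow(41, -1), Mul(Rational(-3, 2), Rational(-1, 18))) = Mul(Rational(1, 41), Rational(1, 12)) = Rational(1, 492)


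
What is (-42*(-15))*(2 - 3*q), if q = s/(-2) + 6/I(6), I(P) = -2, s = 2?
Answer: 8820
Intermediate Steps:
q = -4 (q = 2/(-2) + 6/(-2) = 2*(-½) + 6*(-½) = -1 - 3 = -4)
(-42*(-15))*(2 - 3*q) = (-42*(-15))*(2 - 3*(-4)) = 630*(2 + 12) = 630*14 = 8820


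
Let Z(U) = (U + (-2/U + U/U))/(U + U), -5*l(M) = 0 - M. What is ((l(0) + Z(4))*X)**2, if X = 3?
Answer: 729/256 ≈ 2.8477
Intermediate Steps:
l(M) = M/5 (l(M) = -(0 - M)/5 = -(-1)*M/5 = M/5)
Z(U) = (1 + U - 2/U)/(2*U) (Z(U) = (U + (-2/U + 1))/((2*U)) = (U + (1 - 2/U))*(1/(2*U)) = (1 + U - 2/U)*(1/(2*U)) = (1 + U - 2/U)/(2*U))
((l(0) + Z(4))*X)**2 = (((1/5)*0 + (1/2)*(-2 + 4 + 4**2)/4**2)*3)**2 = ((0 + (1/2)*(1/16)*(-2 + 4 + 16))*3)**2 = ((0 + (1/2)*(1/16)*18)*3)**2 = ((0 + 9/16)*3)**2 = ((9/16)*3)**2 = (27/16)**2 = 729/256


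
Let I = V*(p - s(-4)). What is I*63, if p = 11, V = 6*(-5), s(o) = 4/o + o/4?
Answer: -24570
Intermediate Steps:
s(o) = 4/o + o/4 (s(o) = 4/o + o*(¼) = 4/o + o/4)
V = -30
I = -390 (I = -30*(11 - (4/(-4) + (¼)*(-4))) = -30*(11 - (4*(-¼) - 1)) = -30*(11 - (-1 - 1)) = -30*(11 - 1*(-2)) = -30*(11 + 2) = -30*13 = -390)
I*63 = -390*63 = -24570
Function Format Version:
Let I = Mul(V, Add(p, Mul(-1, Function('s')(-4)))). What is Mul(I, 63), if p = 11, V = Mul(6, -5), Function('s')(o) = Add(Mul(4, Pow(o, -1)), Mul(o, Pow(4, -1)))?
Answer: -24570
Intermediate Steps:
Function('s')(o) = Add(Mul(4, Pow(o, -1)), Mul(Rational(1, 4), o)) (Function('s')(o) = Add(Mul(4, Pow(o, -1)), Mul(o, Rational(1, 4))) = Add(Mul(4, Pow(o, -1)), Mul(Rational(1, 4), o)))
V = -30
I = -390 (I = Mul(-30, Add(11, Mul(-1, Add(Mul(4, Pow(-4, -1)), Mul(Rational(1, 4), -4))))) = Mul(-30, Add(11, Mul(-1, Add(Mul(4, Rational(-1, 4)), -1)))) = Mul(-30, Add(11, Mul(-1, Add(-1, -1)))) = Mul(-30, Add(11, Mul(-1, -2))) = Mul(-30, Add(11, 2)) = Mul(-30, 13) = -390)
Mul(I, 63) = Mul(-390, 63) = -24570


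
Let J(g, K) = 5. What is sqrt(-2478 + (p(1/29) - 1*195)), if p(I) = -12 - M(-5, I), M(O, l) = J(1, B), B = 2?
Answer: I*sqrt(2690) ≈ 51.865*I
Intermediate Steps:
M(O, l) = 5
p(I) = -17 (p(I) = -12 - 1*5 = -12 - 5 = -17)
sqrt(-2478 + (p(1/29) - 1*195)) = sqrt(-2478 + (-17 - 1*195)) = sqrt(-2478 + (-17 - 195)) = sqrt(-2478 - 212) = sqrt(-2690) = I*sqrt(2690)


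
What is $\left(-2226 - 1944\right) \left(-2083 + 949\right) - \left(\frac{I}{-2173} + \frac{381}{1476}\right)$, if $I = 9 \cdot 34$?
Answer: $\frac{123307664221}{26076} \approx 4.7288 \cdot 10^{6}$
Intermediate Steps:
$I = 306$
$\left(-2226 - 1944\right) \left(-2083 + 949\right) - \left(\frac{I}{-2173} + \frac{381}{1476}\right) = \left(-2226 - 1944\right) \left(-2083 + 949\right) - \left(\frac{306}{-2173} + \frac{381}{1476}\right) = \left(-4170\right) \left(-1134\right) - \left(306 \left(- \frac{1}{2173}\right) + 381 \cdot \frac{1}{1476}\right) = 4728780 - \left(- \frac{306}{2173} + \frac{127}{492}\right) = 4728780 - \frac{3059}{26076} = \frac{123307664221}{26076}$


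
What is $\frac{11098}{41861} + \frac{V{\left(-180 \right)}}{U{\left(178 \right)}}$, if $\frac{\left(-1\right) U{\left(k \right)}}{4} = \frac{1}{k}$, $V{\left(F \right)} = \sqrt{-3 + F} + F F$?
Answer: $- \frac{60355178702}{41861} - \frac{89 i \sqrt{183}}{2} \approx -1.4418 \cdot 10^{6} - 601.98 i$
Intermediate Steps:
$V{\left(F \right)} = F^{2} + \sqrt{-3 + F}$ ($V{\left(F \right)} = \sqrt{-3 + F} + F^{2} = F^{2} + \sqrt{-3 + F}$)
$U{\left(k \right)} = - \frac{4}{k}$
$\frac{11098}{41861} + \frac{V{\left(-180 \right)}}{U{\left(178 \right)}} = \frac{11098}{41861} + \frac{\left(-180\right)^{2} + \sqrt{-3 - 180}}{\left(-4\right) \frac{1}{178}} = 11098 \cdot \frac{1}{41861} + \frac{32400 + \sqrt{-183}}{\left(-4\right) \frac{1}{178}} = \frac{11098}{41861} + \frac{32400 + i \sqrt{183}}{- \frac{2}{89}} = \frac{11098}{41861} + \left(32400 + i \sqrt{183}\right) \left(- \frac{89}{2}\right) = \frac{11098}{41861} - \left(1441800 + \frac{89 i \sqrt{183}}{2}\right) = - \frac{60355178702}{41861} - \frac{89 i \sqrt{183}}{2}$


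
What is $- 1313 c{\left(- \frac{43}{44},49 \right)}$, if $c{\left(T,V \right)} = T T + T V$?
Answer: $\frac{119297867}{1936} \approx 61621.0$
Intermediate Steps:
$c{\left(T,V \right)} = T^{2} + T V$
$- 1313 c{\left(- \frac{43}{44},49 \right)} = - 1313 - \frac{43}{44} \left(- \frac{43}{44} + 49\right) = - 1313 \left(-43\right) \frac{1}{44} \left(\left(-43\right) \frac{1}{44} + 49\right) = - 1313 \left(- \frac{43 \left(- \frac{43}{44} + 49\right)}{44}\right) = - 1313 \left(\left(- \frac{43}{44}\right) \frac{2113}{44}\right) = \left(-1313\right) \left(- \frac{90859}{1936}\right) = \frac{119297867}{1936}$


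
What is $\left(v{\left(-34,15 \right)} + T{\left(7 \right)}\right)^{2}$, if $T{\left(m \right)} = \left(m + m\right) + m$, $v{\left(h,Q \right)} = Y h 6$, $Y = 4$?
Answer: $632025$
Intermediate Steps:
$v{\left(h,Q \right)} = 24 h$ ($v{\left(h,Q \right)} = 4 h 6 = 24 h$)
$T{\left(m \right)} = 3 m$ ($T{\left(m \right)} = 2 m + m = 3 m$)
$\left(v{\left(-34,15 \right)} + T{\left(7 \right)}\right)^{2} = \left(24 \left(-34\right) + 3 \cdot 7\right)^{2} = \left(-816 + 21\right)^{2} = \left(-795\right)^{2} = 632025$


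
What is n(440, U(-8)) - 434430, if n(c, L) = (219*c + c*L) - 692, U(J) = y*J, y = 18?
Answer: -402122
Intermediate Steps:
U(J) = 18*J
n(c, L) = -692 + 219*c + L*c (n(c, L) = (219*c + L*c) - 692 = -692 + 219*c + L*c)
n(440, U(-8)) - 434430 = (-692 + 219*440 + (18*(-8))*440) - 434430 = (-692 + 96360 - 144*440) - 434430 = (-692 + 96360 - 63360) - 434430 = 32308 - 434430 = -402122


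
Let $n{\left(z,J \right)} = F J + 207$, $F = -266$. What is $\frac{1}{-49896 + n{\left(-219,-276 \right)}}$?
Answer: $\frac{1}{23727} \approx 4.2146 \cdot 10^{-5}$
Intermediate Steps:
$n{\left(z,J \right)} = 207 - 266 J$ ($n{\left(z,J \right)} = - 266 J + 207 = 207 - 266 J$)
$\frac{1}{-49896 + n{\left(-219,-276 \right)}} = \frac{1}{-49896 + \left(207 - -73416\right)} = \frac{1}{-49896 + \left(207 + 73416\right)} = \frac{1}{-49896 + 73623} = \frac{1}{23727}$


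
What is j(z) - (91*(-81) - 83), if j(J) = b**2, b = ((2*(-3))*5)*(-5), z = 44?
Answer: 29954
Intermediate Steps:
b = 150 (b = -6*5*(-5) = -30*(-5) = 150)
j(J) = 22500 (j(J) = 150**2 = 22500)
j(z) - (91*(-81) - 83) = 22500 - (91*(-81) - 83) = 22500 - (-7371 - 83) = 22500 - 1*(-7454) = 22500 + 7454 = 29954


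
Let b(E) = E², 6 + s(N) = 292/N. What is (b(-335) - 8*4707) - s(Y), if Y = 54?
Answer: 2013379/27 ≈ 74570.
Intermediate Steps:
s(N) = -6 + 292/N
(b(-335) - 8*4707) - s(Y) = ((-335)² - 8*4707) - (-6 + 292/54) = (112225 - 1*37656) - (-6 + 292*(1/54)) = (112225 - 37656) - (-6 + 146/27) = 74569 - 1*(-16/27) = 74569 + 16/27 = 2013379/27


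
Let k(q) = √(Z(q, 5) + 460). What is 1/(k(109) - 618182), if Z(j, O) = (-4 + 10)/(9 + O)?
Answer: -4327274/2675042892645 - √22561/2675042892645 ≈ -1.6177e-6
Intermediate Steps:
Z(j, O) = 6/(9 + O)
k(q) = √22561/7 (k(q) = √(6/(9 + 5) + 460) = √(6/14 + 460) = √(6*(1/14) + 460) = √(3/7 + 460) = √(3223/7) = √22561/7)
1/(k(109) - 618182) = 1/(√22561/7 - 618182) = 1/(-618182 + √22561/7)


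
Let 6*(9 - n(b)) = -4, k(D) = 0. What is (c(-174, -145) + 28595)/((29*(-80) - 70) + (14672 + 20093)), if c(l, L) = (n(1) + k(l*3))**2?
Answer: 258196/291375 ≈ 0.88613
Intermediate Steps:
n(b) = 29/3 (n(b) = 9 - 1/6*(-4) = 9 + 2/3 = 29/3)
c(l, L) = 841/9 (c(l, L) = (29/3 + 0)**2 = (29/3)**2 = 841/9)
(c(-174, -145) + 28595)/((29*(-80) - 70) + (14672 + 20093)) = (841/9 + 28595)/((29*(-80) - 70) + (14672 + 20093)) = 258196/(9*((-2320 - 70) + 34765)) = 258196/(9*(-2390 + 34765)) = (258196/9)/32375 = (258196/9)*(1/32375) = 258196/291375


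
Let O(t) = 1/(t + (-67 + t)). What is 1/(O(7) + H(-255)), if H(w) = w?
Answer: -53/13516 ≈ -0.0039213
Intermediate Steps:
O(t) = 1/(-67 + 2*t)
1/(O(7) + H(-255)) = 1/(1/(-67 + 2*7) - 255) = 1/(1/(-67 + 14) - 255) = 1/(1/(-53) - 255) = 1/(-1/53 - 255) = 1/(-13516/53) = -53/13516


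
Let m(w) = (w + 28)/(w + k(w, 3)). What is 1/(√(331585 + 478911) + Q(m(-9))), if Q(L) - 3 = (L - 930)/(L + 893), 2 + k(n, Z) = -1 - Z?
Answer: -349902784/145011133285215 + 2862678016*√3166/145011133285215 ≈ 0.0011084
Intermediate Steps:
k(n, Z) = -3 - Z (k(n, Z) = -2 + (-1 - Z) = -3 - Z)
m(w) = (28 + w)/(-6 + w) (m(w) = (w + 28)/(w + (-3 - 1*3)) = (28 + w)/(w + (-3 - 3)) = (28 + w)/(w - 6) = (28 + w)/(-6 + w))
Q(L) = 3 + (-930 + L)/(893 + L) (Q(L) = 3 + (L - 930)/(L + 893) = 3 + (-930 + L)/(893 + L))
1/(√(331585 + 478911) + Q(m(-9))) = 1/(√(331585 + 478911) + (1749 + 4*((28 - 9)/(-6 - 9)))/(893 + (28 - 9)/(-6 - 9))) = 1/(√810496 + (1749 + 4*(19/(-15)))/(893 + 19/(-15))) = 1/(16*√3166 + (1749 + 4*(-1/15*19))/(893 - 1/15*19)) = 1/(16*√3166 + (1749 + 4*(-19/15))/(893 - 19/15)) = 1/(16*√3166 + (1749 - 76/15)/(13376/15)) = 1/(16*√3166 + (15/13376)*(26159/15)) = 1/(16*√3166 + 26159/13376) = 1/(26159/13376 + 16*√3166)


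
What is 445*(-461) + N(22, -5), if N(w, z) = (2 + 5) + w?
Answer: -205116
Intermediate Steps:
N(w, z) = 7 + w
445*(-461) + N(22, -5) = 445*(-461) + (7 + 22) = -205145 + 29 = -205116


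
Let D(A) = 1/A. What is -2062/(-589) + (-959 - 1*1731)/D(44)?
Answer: -69711978/589 ≈ -1.1836e+5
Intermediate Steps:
-2062/(-589) + (-959 - 1*1731)/D(44) = -2062/(-589) + (-959 - 1*1731)/(1/44) = -2062*(-1/589) + (-959 - 1731)/(1/44) = 2062/589 - 2690*44 = 2062/589 - 118360 = -69711978/589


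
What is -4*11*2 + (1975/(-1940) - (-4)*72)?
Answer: 77205/388 ≈ 198.98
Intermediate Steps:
-4*11*2 + (1975/(-1940) - (-4)*72) = -44*2 + (1975*(-1/1940) - 1*(-288)) = -88 + (-395/388 + 288) = -88 + 111349/388 = 77205/388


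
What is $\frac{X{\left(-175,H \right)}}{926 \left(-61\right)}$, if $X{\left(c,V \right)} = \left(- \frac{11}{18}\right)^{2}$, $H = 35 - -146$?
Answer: $- \frac{121}{18301464} \approx -6.6115 \cdot 10^{-6}$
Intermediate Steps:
$H = 181$ ($H = 35 + 146 = 181$)
$X{\left(c,V \right)} = \frac{121}{324}$ ($X{\left(c,V \right)} = \left(\left(-11\right) \frac{1}{18}\right)^{2} = \left(- \frac{11}{18}\right)^{2} = \frac{121}{324}$)
$\frac{X{\left(-175,H \right)}}{926 \left(-61\right)} = \frac{121}{324 \cdot 926 \left(-61\right)} = \frac{121}{324 \left(-56486\right)} = \frac{121}{324} \left(- \frac{1}{56486}\right) = - \frac{121}{18301464}$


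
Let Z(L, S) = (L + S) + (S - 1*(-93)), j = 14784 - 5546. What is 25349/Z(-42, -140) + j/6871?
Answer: -172057477/1573459 ≈ -109.35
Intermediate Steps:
j = 9238
Z(L, S) = 93 + L + 2*S (Z(L, S) = (L + S) + (S + 93) = (L + S) + (93 + S) = 93 + L + 2*S)
25349/Z(-42, -140) + j/6871 = 25349/(93 - 42 + 2*(-140)) + 9238/6871 = 25349/(93 - 42 - 280) + 9238*(1/6871) = 25349/(-229) + 9238/6871 = 25349*(-1/229) + 9238/6871 = -25349/229 + 9238/6871 = -172057477/1573459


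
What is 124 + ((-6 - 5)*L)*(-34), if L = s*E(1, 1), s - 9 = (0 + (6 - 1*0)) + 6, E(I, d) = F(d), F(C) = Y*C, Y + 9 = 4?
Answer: -39146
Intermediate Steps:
Y = -5 (Y = -9 + 4 = -5)
F(C) = -5*C
E(I, d) = -5*d
s = 21 (s = 9 + ((0 + (6 - 1*0)) + 6) = 9 + ((0 + (6 + 0)) + 6) = 9 + ((0 + 6) + 6) = 9 + (6 + 6) = 9 + 12 = 21)
L = -105 (L = 21*(-5*1) = 21*(-5) = -105)
124 + ((-6 - 5)*L)*(-34) = 124 + ((-6 - 5)*(-105))*(-34) = 124 - 11*(-105)*(-34) = 124 + 1155*(-34) = 124 - 39270 = -39146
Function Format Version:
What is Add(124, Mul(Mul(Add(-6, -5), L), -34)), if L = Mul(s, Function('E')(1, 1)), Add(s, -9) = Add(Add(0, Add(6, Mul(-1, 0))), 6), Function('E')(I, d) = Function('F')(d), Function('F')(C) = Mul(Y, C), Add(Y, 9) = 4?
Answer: -39146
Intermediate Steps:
Y = -5 (Y = Add(-9, 4) = -5)
Function('F')(C) = Mul(-5, C)
Function('E')(I, d) = Mul(-5, d)
s = 21 (s = Add(9, Add(Add(0, Add(6, Mul(-1, 0))), 6)) = Add(9, Add(Add(0, Add(6, 0)), 6)) = Add(9, Add(Add(0, 6), 6)) = Add(9, Add(6, 6)) = Add(9, 12) = 21)
L = -105 (L = Mul(21, Mul(-5, 1)) = Mul(21, -5) = -105)
Add(124, Mul(Mul(Add(-6, -5), L), -34)) = Add(124, Mul(Mul(Add(-6, -5), -105), -34)) = Add(124, Mul(Mul(-11, -105), -34)) = Add(124, Mul(1155, -34)) = Add(124, -39270) = -39146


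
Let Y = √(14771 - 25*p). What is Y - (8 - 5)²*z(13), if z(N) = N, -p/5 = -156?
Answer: -117 + I*√4729 ≈ -117.0 + 68.768*I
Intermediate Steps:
p = 780 (p = -5*(-156) = 780)
Y = I*√4729 (Y = √(14771 - 25*780) = √(14771 - 19500) = √(-4729) = I*√4729 ≈ 68.768*I)
Y - (8 - 5)²*z(13) = I*√4729 - (8 - 5)²*13 = I*√4729 - 3²*13 = I*√4729 - 9*13 = I*√4729 - 1*117 = I*√4729 - 117 = -117 + I*√4729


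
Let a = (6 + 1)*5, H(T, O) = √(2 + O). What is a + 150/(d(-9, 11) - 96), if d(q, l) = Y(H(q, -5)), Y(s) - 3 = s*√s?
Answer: 5*(621 - 7*(-3)^(¾))/(93 - (-3)^(¾)) ≈ 33.415 - 0.027002*I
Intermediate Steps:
Y(s) = 3 + s^(3/2) (Y(s) = 3 + s*√s = 3 + s^(3/2))
d(q, l) = 3 + 3^(¾)*I^(3/2) (d(q, l) = 3 + (√(2 - 5))^(3/2) = 3 + (√(-3))^(3/2) = 3 + (I*√3)^(3/2) = 3 + 3^(¾)*I^(3/2))
a = 35 (a = 7*5 = 35)
a + 150/(d(-9, 11) - 96) = 35 + 150/((3 + 3^(¾)*I^(3/2)) - 96) = 35 + 150/(-93 + 3^(¾)*I^(3/2))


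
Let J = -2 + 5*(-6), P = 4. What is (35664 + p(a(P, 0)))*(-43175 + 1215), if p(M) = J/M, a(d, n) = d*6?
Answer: -4489216480/3 ≈ -1.4964e+9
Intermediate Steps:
J = -32 (J = -2 - 30 = -32)
a(d, n) = 6*d
p(M) = -32/M
(35664 + p(a(P, 0)))*(-43175 + 1215) = (35664 - 32/(6*4))*(-43175 + 1215) = (35664 - 32/24)*(-41960) = (35664 - 32*1/24)*(-41960) = (35664 - 4/3)*(-41960) = (106988/3)*(-41960) = -4489216480/3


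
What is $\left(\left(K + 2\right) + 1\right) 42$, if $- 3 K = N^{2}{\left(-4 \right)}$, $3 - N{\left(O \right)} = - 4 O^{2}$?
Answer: $-62720$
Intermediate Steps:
$N{\left(O \right)} = 3 + 4 O^{2}$ ($N{\left(O \right)} = 3 - - 4 O^{2} = 3 + 4 O^{2}$)
$K = - \frac{4489}{3}$ ($K = - \frac{\left(3 + 4 \left(-4\right)^{2}\right)^{2}}{3} = - \frac{\left(3 + 4 \cdot 16\right)^{2}}{3} = - \frac{\left(3 + 64\right)^{2}}{3} = - \frac{67^{2}}{3} = \left(- \frac{1}{3}\right) 4489 = - \frac{4489}{3} \approx -1496.3$)
$\left(\left(K + 2\right) + 1\right) 42 = \left(\left(- \frac{4489}{3} + 2\right) + 1\right) 42 = \left(- \frac{4483}{3} + 1\right) 42 = \left(- \frac{4480}{3}\right) 42 = -62720$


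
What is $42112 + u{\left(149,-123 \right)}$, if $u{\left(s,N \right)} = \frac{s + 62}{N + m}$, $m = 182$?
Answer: $\frac{2484819}{59} \approx 42116.0$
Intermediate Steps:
$u{\left(s,N \right)} = \frac{62 + s}{182 + N}$ ($u{\left(s,N \right)} = \frac{s + 62}{N + 182} = \frac{62 + s}{182 + N}$)
$42112 + u{\left(149,-123 \right)} = 42112 + \frac{62 + 149}{182 - 123} = 42112 + \frac{1}{59} \cdot 211 = 42112 + \frac{211}{59} = \frac{2484819}{59}$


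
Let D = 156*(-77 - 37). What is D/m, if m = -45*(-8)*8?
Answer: -247/40 ≈ -6.1750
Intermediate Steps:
D = -17784 (D = 156*(-114) = -17784)
m = 2880 (m = 360*8 = 2880)
D/m = -17784/2880 = -17784*1/2880 = -247/40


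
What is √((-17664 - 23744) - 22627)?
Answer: 3*I*√7115 ≈ 253.05*I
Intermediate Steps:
√((-17664 - 23744) - 22627) = √(-41408 - 22627) = √(-64035) = 3*I*√7115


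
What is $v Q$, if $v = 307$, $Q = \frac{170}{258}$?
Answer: $\frac{26095}{129} \approx 202.29$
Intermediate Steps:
$Q = \frac{85}{129}$ ($Q = 170 \cdot \frac{1}{258} = \frac{85}{129} \approx 0.65891$)
$v Q = 307 \cdot \frac{85}{129} = \frac{26095}{129}$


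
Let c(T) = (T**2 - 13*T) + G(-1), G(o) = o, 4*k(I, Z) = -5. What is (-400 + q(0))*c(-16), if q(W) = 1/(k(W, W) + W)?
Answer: -927852/5 ≈ -1.8557e+5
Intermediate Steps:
k(I, Z) = -5/4 (k(I, Z) = (1/4)*(-5) = -5/4)
c(T) = -1 + T**2 - 13*T (c(T) = (T**2 - 13*T) - 1 = -1 + T**2 - 13*T)
q(W) = 1/(-5/4 + W)
(-400 + q(0))*c(-16) = (-400 + 4/(-5 + 4*0))*(-1 + (-16)**2 - 13*(-16)) = (-400 + 4/(-5 + 0))*(-1 + 256 + 208) = (-400 + 4/(-5))*463 = (-400 + 4*(-1/5))*463 = (-400 - 4/5)*463 = -2004/5*463 = -927852/5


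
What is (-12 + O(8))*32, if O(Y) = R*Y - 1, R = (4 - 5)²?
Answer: -160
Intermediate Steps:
R = 1 (R = (-1)² = 1)
O(Y) = -1 + Y (O(Y) = 1*Y - 1 = Y - 1 = -1 + Y)
(-12 + O(8))*32 = (-12 + (-1 + 8))*32 = (-12 + 7)*32 = -5*32 = -160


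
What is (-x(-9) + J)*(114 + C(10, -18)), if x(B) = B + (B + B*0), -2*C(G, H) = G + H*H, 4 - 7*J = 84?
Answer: -2438/7 ≈ -348.29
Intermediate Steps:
J = -80/7 (J = 4/7 - ⅐*84 = 4/7 - 12 = -80/7 ≈ -11.429)
C(G, H) = -G/2 - H²/2 (C(G, H) = -(G + H*H)/2 = -(G + H²)/2 = -G/2 - H²/2)
x(B) = 2*B (x(B) = B + (B + 0) = B + B = 2*B)
(-x(-9) + J)*(114 + C(10, -18)) = (-2*(-9) - 80/7)*(114 + (-½*10 - ½*(-18)²)) = (-1*(-18) - 80/7)*(114 + (-5 - ½*324)) = (18 - 80/7)*(114 + (-5 - 162)) = 46*(114 - 167)/7 = (46/7)*(-53) = -2438/7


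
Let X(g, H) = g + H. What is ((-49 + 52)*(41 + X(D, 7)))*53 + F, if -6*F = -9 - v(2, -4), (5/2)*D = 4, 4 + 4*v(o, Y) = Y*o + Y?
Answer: 236617/30 ≈ 7887.2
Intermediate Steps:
v(o, Y) = -1 + Y/4 + Y*o/4 (v(o, Y) = -1 + (Y*o + Y)/4 = -1 + (Y + Y*o)/4 = -1 + (Y/4 + Y*o/4) = -1 + Y/4 + Y*o/4)
D = 8/5 (D = (⅖)*4 = 8/5 ≈ 1.6000)
F = ⅚ (F = -(-9 - (-1 + (¼)*(-4) + (¼)*(-4)*2))/6 = -(-9 - (-1 - 1 - 2))/6 = -(-9 - 1*(-4))/6 = -(-9 + 4)/6 = -⅙*(-5) = ⅚ ≈ 0.83333)
X(g, H) = H + g
((-49 + 52)*(41 + X(D, 7)))*53 + F = ((-49 + 52)*(41 + (7 + 8/5)))*53 + ⅚ = (3*(41 + 43/5))*53 + ⅚ = (3*(248/5))*53 + ⅚ = (744/5)*53 + ⅚ = 39432/5 + ⅚ = 236617/30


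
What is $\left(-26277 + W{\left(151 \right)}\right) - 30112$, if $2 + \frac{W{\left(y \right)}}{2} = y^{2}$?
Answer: $-10791$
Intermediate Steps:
$W{\left(y \right)} = -4 + 2 y^{2}$
$\left(-26277 + W{\left(151 \right)}\right) - 30112 = \left(-26277 - \left(4 - 2 \cdot 151^{2}\right)\right) - 30112 = \left(-26277 + \left(-4 + 2 \cdot 22801\right)\right) - 30112 = \left(-26277 + \left(-4 + 45602\right)\right) - 30112 = \left(-26277 + 45598\right) - 30112 = 19321 - 30112 = -10791$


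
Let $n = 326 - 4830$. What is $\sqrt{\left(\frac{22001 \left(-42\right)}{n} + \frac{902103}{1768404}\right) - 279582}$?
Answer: $\frac{i \sqrt{7692488814390362097478}}{165935242} \approx 528.56 i$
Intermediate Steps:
$n = -4504$ ($n = 326 - 4830 = -4504$)
$\sqrt{\left(\frac{22001 \left(-42\right)}{n} + \frac{902103}{1768404}\right) - 279582} = \sqrt{\left(\frac{22001 \left(-42\right)}{-4504} + \frac{902103}{1768404}\right) - 279582} = \sqrt{\left(\left(-924042\right) \left(- \frac{1}{4504}\right) + 902103 \cdot \frac{1}{1768404}\right) - 279582} = \sqrt{\left(\frac{462021}{2252} + \frac{300701}{589468}\right) - 279582} = \sqrt{\frac{34127971685}{165935242} - 279582} = \sqrt{- \frac{46358378857159}{165935242}} = \frac{i \sqrt{7692488814390362097478}}{165935242}$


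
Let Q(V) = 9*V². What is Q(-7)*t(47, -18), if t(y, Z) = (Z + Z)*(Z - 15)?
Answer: 523908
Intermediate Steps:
t(y, Z) = 2*Z*(-15 + Z) (t(y, Z) = (2*Z)*(-15 + Z) = 2*Z*(-15 + Z))
Q(-7)*t(47, -18) = (9*(-7)²)*(2*(-18)*(-15 - 18)) = (9*49)*(2*(-18)*(-33)) = 441*1188 = 523908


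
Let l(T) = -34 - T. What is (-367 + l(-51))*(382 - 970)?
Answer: 205800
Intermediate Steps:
(-367 + l(-51))*(382 - 970) = (-367 + (-34 - 1*(-51)))*(382 - 970) = (-367 + (-34 + 51))*(-588) = (-367 + 17)*(-588) = -350*(-588) = 205800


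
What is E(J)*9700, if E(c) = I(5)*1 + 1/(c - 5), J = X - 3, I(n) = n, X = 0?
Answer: 94575/2 ≈ 47288.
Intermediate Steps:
J = -3 (J = 0 - 3 = -3)
E(c) = 5 + 1/(-5 + c) (E(c) = 5*1 + 1/(c - 5) = 5 + 1/(-5 + c))
E(J)*9700 = ((-24 + 5*(-3))/(-5 - 3))*9700 = ((-24 - 15)/(-8))*9700 = -⅛*(-39)*9700 = (39/8)*9700 = 94575/2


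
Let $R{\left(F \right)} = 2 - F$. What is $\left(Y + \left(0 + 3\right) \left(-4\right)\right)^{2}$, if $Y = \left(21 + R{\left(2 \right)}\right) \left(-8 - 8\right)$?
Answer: $121104$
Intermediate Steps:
$Y = -336$ ($Y = \left(21 + \left(2 - 2\right)\right) \left(-8 - 8\right) = \left(21 + \left(2 - 2\right)\right) \left(-16\right) = \left(21 + 0\right) \left(-16\right) = 21 \left(-16\right) = -336$)
$\left(Y + \left(0 + 3\right) \left(-4\right)\right)^{2} = \left(-336 + \left(0 + 3\right) \left(-4\right)\right)^{2} = \left(-336 + 3 \left(-4\right)\right)^{2} = \left(-336 - 12\right)^{2} = \left(-348\right)^{2} = 121104$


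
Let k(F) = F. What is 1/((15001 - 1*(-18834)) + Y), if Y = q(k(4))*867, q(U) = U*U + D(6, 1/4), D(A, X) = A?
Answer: 1/52909 ≈ 1.8900e-5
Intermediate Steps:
q(U) = 6 + U² (q(U) = U*U + 6 = U² + 6 = 6 + U²)
Y = 19074 (Y = (6 + 4²)*867 = (6 + 16)*867 = 22*867 = 19074)
1/((15001 - 1*(-18834)) + Y) = 1/((15001 - 1*(-18834)) + 19074) = 1/((15001 + 18834) + 19074) = 1/(33835 + 19074) = 1/52909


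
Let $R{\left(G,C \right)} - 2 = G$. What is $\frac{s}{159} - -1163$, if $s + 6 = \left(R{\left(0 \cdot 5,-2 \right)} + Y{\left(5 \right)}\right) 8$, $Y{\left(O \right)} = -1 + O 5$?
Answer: $\frac{185119}{159} \approx 1164.3$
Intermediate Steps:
$R{\left(G,C \right)} = 2 + G$
$Y{\left(O \right)} = -1 + 5 O$
$s = 202$ ($s = -6 + \left(\left(2 + 0 \cdot 5\right) + \left(-1 + 5 \cdot 5\right)\right) 8 = -6 + \left(\left(2 + 0\right) + \left(-1 + 25\right)\right) 8 = -6 + \left(2 + 24\right) 8 = -6 + 26 \cdot 8 = -6 + 208 = 202$)
$\frac{s}{159} - -1163 = \frac{202}{159} - -1163 = 202 \cdot \frac{1}{159} + 1163 = \frac{202}{159} + 1163 = \frac{185119}{159}$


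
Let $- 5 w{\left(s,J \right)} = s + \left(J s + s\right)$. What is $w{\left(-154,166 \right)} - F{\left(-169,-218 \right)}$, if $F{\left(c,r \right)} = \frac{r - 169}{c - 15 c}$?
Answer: $\frac{61215087}{11830} \approx 5174.6$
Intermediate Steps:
$w{\left(s,J \right)} = - \frac{2 s}{5} - \frac{J s}{5}$ ($w{\left(s,J \right)} = - \frac{s + \left(J s + s\right)}{5} = - \frac{s + \left(s + J s\right)}{5} = - \frac{2 s + J s}{5} = - \frac{2 s}{5} - \frac{J s}{5}$)
$F{\left(c,r \right)} = - \frac{-169 + r}{14 c}$ ($F{\left(c,r \right)} = \frac{-169 + r}{\left(-14\right) c} = \left(-169 + r\right) \left(- \frac{1}{14 c}\right) = - \frac{-169 + r}{14 c}$)
$w{\left(-154,166 \right)} - F{\left(-169,-218 \right)} = \left(- \frac{1}{5}\right) \left(-154\right) \left(2 + 166\right) - \frac{169 - -218}{14 \left(-169\right)} = \left(- \frac{1}{5}\right) \left(-154\right) 168 - \frac{1}{14} \left(- \frac{1}{169}\right) \left(169 + 218\right) = \frac{25872}{5} - \frac{1}{14} \left(- \frac{1}{169}\right) 387 = \frac{25872}{5} - - \frac{387}{2366} = \frac{25872}{5} + \frac{387}{2366} = \frac{61215087}{11830}$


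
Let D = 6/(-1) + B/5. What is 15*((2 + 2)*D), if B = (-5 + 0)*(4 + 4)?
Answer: -840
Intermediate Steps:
B = -40 (B = -5*8 = -40)
D = -14 (D = 6/(-1) - 40/5 = 6*(-1) - 40*⅕ = -6 - 8 = -14)
15*((2 + 2)*D) = 15*((2 + 2)*(-14)) = 15*(4*(-14)) = 15*(-56) = -840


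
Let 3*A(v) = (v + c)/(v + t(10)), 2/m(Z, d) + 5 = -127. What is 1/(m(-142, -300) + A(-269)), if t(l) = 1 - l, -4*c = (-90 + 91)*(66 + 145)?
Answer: 36696/13601 ≈ 2.6980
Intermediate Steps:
c = -211/4 (c = -(-90 + 91)*(66 + 145)/4 = -211/4 ≈ -52.750)
m(Z, d) = -1/66 (m(Z, d) = 2/(-5 - 127) = 2/(-132) = 2*(-1/132) = -1/66)
A(v) = (-211/4 + v)/(3*(-9 + v)) (A(v) = ((v - 211/4)/(v + (1 - 1*10)))/3 = ((-211/4 + v)/(v + (1 - 10)))/3 = ((-211/4 + v)/(v - 9))/3 = ((-211/4 + v)/(-9 + v))/3 = (-211/4 + v)/(3*(-9 + v)))
1/(m(-142, -300) + A(-269)) = 1/(-1/66 + (-211 + 4*(-269))/(12*(-9 - 269))) = 1/(-1/66 + (1/12)*(-211 - 1076)/(-278)) = 1/(-1/66 + (1/12)*(-1/278)*(-1287)) = 1/(-1/66 + 429/1112) = 1/(13601/36696) = 36696/13601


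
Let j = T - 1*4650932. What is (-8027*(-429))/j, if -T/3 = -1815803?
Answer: 313053/72407 ≈ 4.3235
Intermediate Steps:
T = 5447409 (T = -3*(-1815803) = 5447409)
j = 796477 (j = 5447409 - 1*4650932 = 5447409 - 4650932 = 796477)
(-8027*(-429))/j = -8027*(-429)/796477 = 3443583*(1/796477) = 313053/72407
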